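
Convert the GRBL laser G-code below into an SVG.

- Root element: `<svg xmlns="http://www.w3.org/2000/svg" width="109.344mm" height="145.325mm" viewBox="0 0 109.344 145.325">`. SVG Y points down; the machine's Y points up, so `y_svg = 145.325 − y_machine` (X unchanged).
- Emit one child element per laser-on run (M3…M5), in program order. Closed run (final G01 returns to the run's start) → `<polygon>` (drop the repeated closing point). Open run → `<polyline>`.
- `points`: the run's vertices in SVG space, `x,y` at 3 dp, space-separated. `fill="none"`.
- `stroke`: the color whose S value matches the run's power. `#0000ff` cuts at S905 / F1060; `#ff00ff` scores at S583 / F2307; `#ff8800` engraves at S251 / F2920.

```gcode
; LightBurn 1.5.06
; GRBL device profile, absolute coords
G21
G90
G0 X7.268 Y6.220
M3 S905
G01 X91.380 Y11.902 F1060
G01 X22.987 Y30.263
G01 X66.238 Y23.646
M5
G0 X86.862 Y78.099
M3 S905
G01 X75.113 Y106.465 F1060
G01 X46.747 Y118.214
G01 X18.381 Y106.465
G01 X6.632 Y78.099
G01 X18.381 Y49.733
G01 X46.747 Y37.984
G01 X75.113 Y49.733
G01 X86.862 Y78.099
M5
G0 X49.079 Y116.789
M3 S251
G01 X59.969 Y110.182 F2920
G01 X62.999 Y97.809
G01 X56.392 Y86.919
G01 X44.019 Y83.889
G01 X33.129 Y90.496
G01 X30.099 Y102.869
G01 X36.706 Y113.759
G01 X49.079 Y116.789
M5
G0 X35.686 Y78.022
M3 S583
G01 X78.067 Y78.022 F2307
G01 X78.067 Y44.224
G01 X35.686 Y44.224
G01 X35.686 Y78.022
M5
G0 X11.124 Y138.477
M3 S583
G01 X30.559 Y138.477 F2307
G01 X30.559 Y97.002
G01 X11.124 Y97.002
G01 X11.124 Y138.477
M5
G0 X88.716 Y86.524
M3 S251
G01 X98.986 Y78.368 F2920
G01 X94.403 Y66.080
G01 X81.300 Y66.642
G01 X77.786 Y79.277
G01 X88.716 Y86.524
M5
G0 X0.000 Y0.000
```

y_svg = 145.325 − y_m.

[1] S905→`#0000ff` (cut); open run; points: 7.268,139.105 91.380,133.423 22.987,115.062 66.238,121.679

[2] S905→`#0000ff` (cut); closed run; points: 86.862,67.226 75.113,38.860 46.747,27.111 18.381,38.860 6.632,67.226 18.381,95.592 46.747,107.341 75.113,95.592

[3] S251→`#ff8800` (engrave); closed run; points: 49.079,28.536 59.969,35.143 62.999,47.516 56.392,58.406 44.019,61.436 33.129,54.829 30.099,42.456 36.706,31.566

[4] S583→`#ff00ff` (score); closed run; points: 35.686,67.303 78.067,67.303 78.067,101.101 35.686,101.101

[5] S583→`#ff00ff` (score); closed run; points: 11.124,6.848 30.559,6.848 30.559,48.323 11.124,48.323

[6] S251→`#ff8800` (engrave); closed run; points: 88.716,58.801 98.986,66.957 94.403,79.245 81.300,78.683 77.786,66.048

<svg xmlns="http://www.w3.org/2000/svg" width="109.344mm" height="145.325mm" viewBox="0 0 109.344 145.325">
  <polyline points="7.268,139.105 91.380,133.423 22.987,115.062 66.238,121.679" fill="none" stroke="#0000ff"/>
  <polygon points="86.862,67.226 75.113,38.860 46.747,27.111 18.381,38.860 6.632,67.226 18.381,95.592 46.747,107.341 75.113,95.592" fill="none" stroke="#0000ff"/>
  <polygon points="49.079,28.536 59.969,35.143 62.999,47.516 56.392,58.406 44.019,61.436 33.129,54.829 30.099,42.456 36.706,31.566" fill="none" stroke="#ff8800"/>
  <polygon points="35.686,67.303 78.067,67.303 78.067,101.101 35.686,101.101" fill="none" stroke="#ff00ff"/>
  <polygon points="11.124,6.848 30.559,6.848 30.559,48.323 11.124,48.323" fill="none" stroke="#ff00ff"/>
  <polygon points="88.716,58.801 98.986,66.957 94.403,79.245 81.300,78.683 77.786,66.048" fill="none" stroke="#ff8800"/>
</svg>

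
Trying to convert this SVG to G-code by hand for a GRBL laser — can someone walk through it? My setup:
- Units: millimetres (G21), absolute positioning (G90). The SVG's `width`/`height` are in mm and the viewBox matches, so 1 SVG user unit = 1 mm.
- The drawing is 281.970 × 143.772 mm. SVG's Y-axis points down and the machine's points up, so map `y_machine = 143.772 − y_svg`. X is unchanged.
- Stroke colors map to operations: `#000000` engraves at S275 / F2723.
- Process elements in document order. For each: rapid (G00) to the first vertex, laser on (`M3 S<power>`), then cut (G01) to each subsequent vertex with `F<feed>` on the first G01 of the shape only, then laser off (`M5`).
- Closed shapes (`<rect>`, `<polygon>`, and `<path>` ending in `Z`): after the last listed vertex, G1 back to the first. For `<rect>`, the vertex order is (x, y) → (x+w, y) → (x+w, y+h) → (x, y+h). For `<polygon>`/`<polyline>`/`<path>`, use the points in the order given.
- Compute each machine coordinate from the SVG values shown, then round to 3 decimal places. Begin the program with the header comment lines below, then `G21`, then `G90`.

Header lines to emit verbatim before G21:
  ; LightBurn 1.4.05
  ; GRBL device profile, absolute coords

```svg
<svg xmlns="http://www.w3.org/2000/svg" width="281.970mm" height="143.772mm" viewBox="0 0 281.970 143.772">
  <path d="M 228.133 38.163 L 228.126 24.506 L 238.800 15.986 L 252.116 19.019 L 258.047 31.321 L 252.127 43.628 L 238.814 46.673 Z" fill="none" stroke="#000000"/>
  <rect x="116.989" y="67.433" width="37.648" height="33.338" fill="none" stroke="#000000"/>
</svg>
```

; LightBurn 1.4.05
; GRBL device profile, absolute coords
G21
G90
G00 X228.133 Y105.609
M3 S275
G01 X228.126 Y119.266 F2723
G01 X238.800 Y127.786
G01 X252.116 Y124.753
G01 X258.047 Y112.451
G01 X252.127 Y100.144
G01 X238.814 Y97.099
G01 X228.133 Y105.609
M5
G00 X116.989 Y76.339
M3 S275
G01 X154.637 Y76.339 F2723
G01 X154.637 Y43.001
G01 X116.989 Y43.001
G01 X116.989 Y76.339
M5

viewBox `0 0 281.970 143.772` with mm width/height → 1 unit = 1 mm. Flip: y_m = 143.772 − y_svg.

**Shape 1** — `<path>` regular polygon, stroke `#000000` → engrave (S275, F2723). Machine vertices: (228.133,105.609) → (228.126,119.266) → (238.800,127.786) → (252.116,124.753) → (258.047,112.451) → (252.127,100.144) → (238.814,97.099) → (228.133,105.609). Closed: final G1 returns to the first vertex.

**Shape 2** — `<rect>` rectangle, stroke `#000000` → engrave (S275, F2723). Machine vertices: (116.989,76.339) → (154.637,76.339) → (154.637,43.001) → (116.989,43.001) → (116.989,76.339). Closed: final G1 returns to the first vertex.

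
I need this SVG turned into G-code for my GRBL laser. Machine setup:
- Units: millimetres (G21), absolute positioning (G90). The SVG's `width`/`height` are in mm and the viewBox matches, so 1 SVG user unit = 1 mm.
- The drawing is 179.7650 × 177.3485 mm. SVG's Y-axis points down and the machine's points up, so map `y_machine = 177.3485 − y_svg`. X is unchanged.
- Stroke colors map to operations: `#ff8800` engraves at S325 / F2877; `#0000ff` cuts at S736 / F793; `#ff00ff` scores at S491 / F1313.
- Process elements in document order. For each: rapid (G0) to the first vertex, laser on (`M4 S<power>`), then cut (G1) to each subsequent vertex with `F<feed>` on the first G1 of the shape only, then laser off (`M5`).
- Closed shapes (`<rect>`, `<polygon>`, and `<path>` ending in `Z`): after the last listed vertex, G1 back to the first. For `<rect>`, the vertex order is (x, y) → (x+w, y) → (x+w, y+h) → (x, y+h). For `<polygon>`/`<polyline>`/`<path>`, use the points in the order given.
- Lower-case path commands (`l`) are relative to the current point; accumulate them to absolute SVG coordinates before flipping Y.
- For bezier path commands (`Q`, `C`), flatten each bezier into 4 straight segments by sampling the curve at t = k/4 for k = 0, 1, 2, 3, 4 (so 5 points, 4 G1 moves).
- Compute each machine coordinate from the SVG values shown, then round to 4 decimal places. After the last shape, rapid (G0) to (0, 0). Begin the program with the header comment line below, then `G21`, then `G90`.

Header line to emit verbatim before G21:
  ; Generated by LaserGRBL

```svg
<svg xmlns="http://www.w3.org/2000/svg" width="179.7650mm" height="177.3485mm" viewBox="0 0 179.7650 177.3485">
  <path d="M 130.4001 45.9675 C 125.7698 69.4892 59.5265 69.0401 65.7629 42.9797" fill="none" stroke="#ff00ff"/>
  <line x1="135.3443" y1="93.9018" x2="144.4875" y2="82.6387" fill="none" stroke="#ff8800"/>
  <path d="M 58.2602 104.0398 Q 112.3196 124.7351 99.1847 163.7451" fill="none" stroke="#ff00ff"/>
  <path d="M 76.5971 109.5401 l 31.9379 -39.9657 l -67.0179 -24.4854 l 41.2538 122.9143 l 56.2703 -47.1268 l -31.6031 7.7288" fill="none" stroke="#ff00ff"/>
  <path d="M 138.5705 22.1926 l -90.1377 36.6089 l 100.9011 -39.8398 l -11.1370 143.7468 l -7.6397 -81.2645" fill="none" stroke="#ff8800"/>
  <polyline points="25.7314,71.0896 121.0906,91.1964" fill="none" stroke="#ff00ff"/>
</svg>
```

1 u = 1 mm; y_m = 177.3485 − y.

[1] `<path>` cubic bezier, #ff00ff→score S491 F1313: (130.4001,131.3810) → (117.4701,118.2599) → (94.0065,114.2816) → (72.5803,119.6000) → (65.7629,134.3688)

[2] `<line>` line segment, #ff8800→engrave S325 F2877: (135.3443,83.4467) → (144.4875,94.7098)

[3] `<path>` quadratic bezier, #ff00ff→score S491 F1313: (58.2602,73.3087) → (81.0903,61.8164) → (95.5210,48.0347) → (101.5525,31.9637) → (99.1847,13.6034)

[4] `<path>` open polyline, #ff00ff→score S491 F1313: (76.5971,67.8084) → (108.5350,107.7741) → (41.5171,132.2595) → (82.7709,9.3452) → (139.0412,56.4720) → (107.4381,48.7432)

[5] `<path>` open polyline, #ff8800→engrave S325 F2877: (138.5705,155.1559) → (48.4328,118.5470) → (149.3339,158.3868) → (138.1969,14.6400) → (130.5572,95.9045)

[6] `<polyline>` line segment, #ff00ff→score S491 F1313: (25.7314,106.2589) → (121.0906,86.1521)

; Generated by LaserGRBL
G21
G90
G0 X130.4001 Y131.3810
M4 S491
G1 X117.4701 Y118.2599 F1313
G1 X94.0065 Y114.2816
G1 X72.5803 Y119.6000
G1 X65.7629 Y134.3688
M5
G0 X135.3443 Y83.4467
M4 S325
G1 X144.4875 Y94.7098 F2877
M5
G0 X58.2602 Y73.3087
M4 S491
G1 X81.0903 Y61.8164 F1313
G1 X95.5210 Y48.0347
G1 X101.5525 Y31.9637
G1 X99.1847 Y13.6034
M5
G0 X76.5971 Y67.8084
M4 S491
G1 X108.5350 Y107.7741 F1313
G1 X41.5171 Y132.2595
G1 X82.7709 Y9.3452
G1 X139.0412 Y56.4720
G1 X107.4381 Y48.7432
M5
G0 X138.5705 Y155.1559
M4 S325
G1 X48.4328 Y118.5470 F2877
G1 X149.3339 Y158.3868
G1 X138.1969 Y14.6400
G1 X130.5572 Y95.9045
M5
G0 X25.7314 Y106.2589
M4 S491
G1 X121.0906 Y86.1521 F1313
M5
G0 X0.0000 Y0.0000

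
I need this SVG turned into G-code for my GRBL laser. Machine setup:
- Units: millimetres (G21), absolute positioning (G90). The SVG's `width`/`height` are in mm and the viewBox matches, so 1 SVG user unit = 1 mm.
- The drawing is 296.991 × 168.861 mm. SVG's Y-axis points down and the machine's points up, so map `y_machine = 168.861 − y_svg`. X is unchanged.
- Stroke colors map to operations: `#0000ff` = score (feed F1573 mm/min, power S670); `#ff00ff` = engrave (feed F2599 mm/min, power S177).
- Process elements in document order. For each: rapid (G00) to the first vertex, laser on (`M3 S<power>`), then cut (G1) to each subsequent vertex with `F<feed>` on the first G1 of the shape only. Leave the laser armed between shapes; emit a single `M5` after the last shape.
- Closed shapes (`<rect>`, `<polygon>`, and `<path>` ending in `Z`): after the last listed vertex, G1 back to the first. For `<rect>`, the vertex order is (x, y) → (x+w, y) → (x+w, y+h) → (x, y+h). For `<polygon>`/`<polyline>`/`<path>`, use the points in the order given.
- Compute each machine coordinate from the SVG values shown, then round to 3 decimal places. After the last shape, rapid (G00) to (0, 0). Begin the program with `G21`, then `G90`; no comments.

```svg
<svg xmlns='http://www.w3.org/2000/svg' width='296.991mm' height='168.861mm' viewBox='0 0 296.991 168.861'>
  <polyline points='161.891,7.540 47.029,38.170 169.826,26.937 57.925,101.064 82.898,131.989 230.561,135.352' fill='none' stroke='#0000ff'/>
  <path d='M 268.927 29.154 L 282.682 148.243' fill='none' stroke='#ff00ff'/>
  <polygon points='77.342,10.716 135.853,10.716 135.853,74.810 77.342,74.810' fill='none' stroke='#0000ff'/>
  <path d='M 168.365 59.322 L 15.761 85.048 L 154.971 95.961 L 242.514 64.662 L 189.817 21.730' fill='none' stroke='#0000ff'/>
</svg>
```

Since the viewBox matches the mm dimensions, user units are millimetres directly. The only transform is the Y-flip y_m = 168.861 − y_svg.

Shape 1 is a open polyline drawn with `<polyline>`. Its stroke #0000ff means score at S670, F1573. After flipping Y the toolpath is (161.891,161.321) → (47.029,130.691) → (169.826,141.924) → (57.925,67.797) → (82.898,36.872) → (230.561,33.509).

Shape 2 is a line segment drawn with `<path>`. Its stroke #ff00ff means engrave at S177, F2599. After flipping Y the toolpath is (268.927,139.707) → (282.682,20.618).

Shape 3 is a rectangle drawn with `<polygon>`. Its stroke #0000ff means score at S670, F1573. After flipping Y the toolpath is (77.342,158.145) → (135.853,158.145) → (135.853,94.051) → (77.342,94.051) → (77.342,158.145), returning to the start.

Shape 4 is a open polyline drawn with `<path>`. Its stroke #0000ff means score at S670, F1573. After flipping Y the toolpath is (168.365,109.539) → (15.761,83.813) → (154.971,72.900) → (242.514,104.199) → (189.817,147.131).

G21
G90
G00 X161.891 Y161.321
M3 S670
G1 X47.029 Y130.691 F1573
G1 X169.826 Y141.924
G1 X57.925 Y67.797
G1 X82.898 Y36.872
G1 X230.561 Y33.509
G00 X268.927 Y139.707
M3 S177
G1 X282.682 Y20.618 F2599
G00 X77.342 Y158.145
M3 S670
G1 X135.853 Y158.145 F1573
G1 X135.853 Y94.051
G1 X77.342 Y94.051
G1 X77.342 Y158.145
G00 X168.365 Y109.539
M3 S670
G1 X15.761 Y83.813 F1573
G1 X154.971 Y72.900
G1 X242.514 Y104.199
G1 X189.817 Y147.131
M5
G00 X0.000 Y0.000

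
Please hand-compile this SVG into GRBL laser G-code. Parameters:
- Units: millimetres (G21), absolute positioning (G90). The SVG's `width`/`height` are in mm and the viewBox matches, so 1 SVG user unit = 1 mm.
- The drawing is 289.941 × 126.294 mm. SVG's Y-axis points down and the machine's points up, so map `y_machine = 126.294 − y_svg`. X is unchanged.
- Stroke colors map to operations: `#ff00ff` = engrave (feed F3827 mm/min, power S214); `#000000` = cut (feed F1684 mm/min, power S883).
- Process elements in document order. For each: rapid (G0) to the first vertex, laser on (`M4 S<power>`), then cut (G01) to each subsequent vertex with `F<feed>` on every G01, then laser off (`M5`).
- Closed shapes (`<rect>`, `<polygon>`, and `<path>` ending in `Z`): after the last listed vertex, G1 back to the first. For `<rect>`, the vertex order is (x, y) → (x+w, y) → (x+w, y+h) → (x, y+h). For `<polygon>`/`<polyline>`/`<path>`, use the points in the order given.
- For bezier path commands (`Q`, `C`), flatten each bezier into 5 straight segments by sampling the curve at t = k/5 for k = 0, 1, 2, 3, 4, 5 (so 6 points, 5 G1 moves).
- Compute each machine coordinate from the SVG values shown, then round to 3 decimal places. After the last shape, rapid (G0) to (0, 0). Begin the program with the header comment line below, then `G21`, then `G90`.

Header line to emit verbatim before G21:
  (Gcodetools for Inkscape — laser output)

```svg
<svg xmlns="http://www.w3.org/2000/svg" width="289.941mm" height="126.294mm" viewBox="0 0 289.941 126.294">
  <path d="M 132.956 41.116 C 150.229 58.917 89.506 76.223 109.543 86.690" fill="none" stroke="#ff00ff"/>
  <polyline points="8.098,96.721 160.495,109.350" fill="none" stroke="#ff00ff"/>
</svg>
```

1 u = 1 mm; y_m = 126.294 − y.

[1] `<path>` cubic bezier, #ff00ff→engrave S214 F3827: (132.956,85.178) → (135.230,74.608) → (126.406,64.460) → (114.103,55.041) → (105.942,46.654) → (109.543,39.604)

[2] `<polyline>` line segment, #ff00ff→engrave S214 F3827: (8.098,29.573) → (160.495,16.944)

(Gcodetools for Inkscape — laser output)
G21
G90
G0 X132.956 Y85.178
M4 S214
G01 X135.230 Y74.608 F3827
G01 X126.406 Y64.460 F3827
G01 X114.103 Y55.041 F3827
G01 X105.942 Y46.654 F3827
G01 X109.543 Y39.604 F3827
M5
G0 X8.098 Y29.573
M4 S214
G01 X160.495 Y16.944 F3827
M5
G0 X0.000 Y0.000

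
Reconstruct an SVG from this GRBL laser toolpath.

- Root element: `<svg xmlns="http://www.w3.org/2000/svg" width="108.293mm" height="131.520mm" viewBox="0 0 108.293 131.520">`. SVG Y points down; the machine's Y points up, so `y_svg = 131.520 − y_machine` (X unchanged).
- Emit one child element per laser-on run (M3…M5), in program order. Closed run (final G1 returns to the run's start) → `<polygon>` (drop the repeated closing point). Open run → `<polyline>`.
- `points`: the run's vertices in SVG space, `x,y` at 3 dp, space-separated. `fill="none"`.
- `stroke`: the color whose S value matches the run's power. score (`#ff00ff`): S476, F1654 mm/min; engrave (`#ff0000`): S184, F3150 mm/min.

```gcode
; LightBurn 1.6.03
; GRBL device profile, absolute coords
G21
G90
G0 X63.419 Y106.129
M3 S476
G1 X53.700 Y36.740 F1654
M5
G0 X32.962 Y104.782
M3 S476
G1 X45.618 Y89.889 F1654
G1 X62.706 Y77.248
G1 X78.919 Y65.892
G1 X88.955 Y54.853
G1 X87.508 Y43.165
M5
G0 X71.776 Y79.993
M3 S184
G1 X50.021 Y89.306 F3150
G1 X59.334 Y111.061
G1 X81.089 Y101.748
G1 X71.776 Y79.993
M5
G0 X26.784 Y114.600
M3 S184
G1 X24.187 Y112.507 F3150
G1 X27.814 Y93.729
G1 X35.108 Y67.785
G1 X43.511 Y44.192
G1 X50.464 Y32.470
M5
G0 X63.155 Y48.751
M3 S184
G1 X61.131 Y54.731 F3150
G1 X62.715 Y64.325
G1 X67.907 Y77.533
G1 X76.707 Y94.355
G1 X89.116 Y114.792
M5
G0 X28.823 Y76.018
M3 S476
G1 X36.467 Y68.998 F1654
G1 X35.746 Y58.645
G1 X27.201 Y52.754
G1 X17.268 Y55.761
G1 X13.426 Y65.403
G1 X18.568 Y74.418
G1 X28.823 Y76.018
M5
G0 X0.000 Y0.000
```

<svg xmlns="http://www.w3.org/2000/svg" width="108.293mm" height="131.520mm" viewBox="0 0 108.293 131.520">
  <polyline points="63.419,25.391 53.700,94.780" fill="none" stroke="#ff00ff"/>
  <polyline points="32.962,26.738 45.618,41.631 62.706,54.272 78.919,65.628 88.955,76.667 87.508,88.355" fill="none" stroke="#ff00ff"/>
  <polygon points="71.776,51.527 50.021,42.214 59.334,20.459 81.089,29.772" fill="none" stroke="#ff0000"/>
  <polyline points="26.784,16.920 24.187,19.013 27.814,37.791 35.108,63.735 43.511,87.328 50.464,99.050" fill="none" stroke="#ff0000"/>
  <polyline points="63.155,82.769 61.131,76.789 62.715,67.195 67.907,53.987 76.707,37.165 89.116,16.728" fill="none" stroke="#ff0000"/>
  <polygon points="28.823,55.502 36.467,62.522 35.746,72.875 27.201,78.766 17.268,75.759 13.426,66.117 18.568,57.102" fill="none" stroke="#ff00ff"/>
</svg>

Each laser-on run becomes one SVG element. Flip Y back into SVG space with y_svg = 131.520 − y_machine.

Run 1: S476 ⇒ score layer `#ff00ff`. The run is open, so emit a `<polyline>` with points (Y-flipped): 63.419,25.391 53.700,94.780.

Run 2: power S476 maps to stroke `#ff00ff` (score). The run is open, so emit a `<polyline>` with points (Y-flipped): 32.962,26.738 45.618,41.631 62.706,54.272 78.919,65.628 88.955,76.667 87.508,88.355.

Run 3: power S184 maps to stroke `#ff0000` (engrave). The run returns to its start, so emit a `<polygon>` with points (Y-flipped): 71.776,51.527 50.021,42.214 59.334,20.459 81.089,29.772.

Run 4: S184 ⇒ engrave layer `#ff0000`. The run is open, so emit a `<polyline>` with points (Y-flipped): 26.784,16.920 24.187,19.013 27.814,37.791 35.108,63.735 43.511,87.328 50.464,99.050.

Run 5: power S184 maps to stroke `#ff0000` (engrave). The run is open, so emit a `<polyline>` with points (Y-flipped): 63.155,82.769 61.131,76.789 62.715,67.195 67.907,53.987 76.707,37.165 89.116,16.728.

Run 6: the run's S476 means `#ff00ff` (score). The run returns to its start, so emit a `<polygon>` with points (Y-flipped): 28.823,55.502 36.467,62.522 35.746,72.875 27.201,78.766 17.268,75.759 13.426,66.117 18.568,57.102.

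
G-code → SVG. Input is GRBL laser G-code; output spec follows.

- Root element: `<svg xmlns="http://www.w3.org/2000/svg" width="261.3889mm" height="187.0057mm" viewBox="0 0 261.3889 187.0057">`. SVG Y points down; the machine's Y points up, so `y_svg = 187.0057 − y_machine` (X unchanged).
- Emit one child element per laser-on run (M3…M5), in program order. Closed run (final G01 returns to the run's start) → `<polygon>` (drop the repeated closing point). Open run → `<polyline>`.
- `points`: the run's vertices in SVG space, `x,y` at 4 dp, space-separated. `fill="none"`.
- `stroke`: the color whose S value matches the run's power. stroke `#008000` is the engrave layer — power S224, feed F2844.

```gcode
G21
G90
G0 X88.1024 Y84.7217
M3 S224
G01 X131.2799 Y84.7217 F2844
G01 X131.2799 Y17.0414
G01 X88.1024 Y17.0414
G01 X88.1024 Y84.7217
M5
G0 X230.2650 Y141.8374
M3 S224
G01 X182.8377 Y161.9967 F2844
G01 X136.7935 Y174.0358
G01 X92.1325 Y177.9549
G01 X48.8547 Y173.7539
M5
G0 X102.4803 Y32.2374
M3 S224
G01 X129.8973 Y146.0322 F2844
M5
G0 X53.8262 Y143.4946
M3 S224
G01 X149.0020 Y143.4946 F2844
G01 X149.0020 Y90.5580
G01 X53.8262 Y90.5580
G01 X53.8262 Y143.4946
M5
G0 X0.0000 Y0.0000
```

Each laser-on run becomes one SVG element. Flip Y back into SVG space with y_svg = 187.0057 − y_machine. Every run uses S224, so all elements get stroke `#008000` (engrave).

Run 1: The run returns to its start, so emit a `<polygon>` with points (Y-flipped): 88.1024,102.2840 131.2799,102.2840 131.2799,169.9643 88.1024,169.9643.

Run 2: The run is open, so emit a `<polyline>` with points (Y-flipped): 230.2650,45.1683 182.8377,25.0090 136.7935,12.9699 92.1325,9.0508 48.8547,13.2518.

Run 3: The run is open, so emit a `<polyline>` with points (Y-flipped): 102.4803,154.7683 129.8973,40.9735.

Run 4: The run returns to its start, so emit a `<polygon>` with points (Y-flipped): 53.8262,43.5111 149.0020,43.5111 149.0020,96.4477 53.8262,96.4477.

<svg xmlns="http://www.w3.org/2000/svg" width="261.3889mm" height="187.0057mm" viewBox="0 0 261.3889 187.0057">
  <polygon points="88.1024,102.2840 131.2799,102.2840 131.2799,169.9643 88.1024,169.9643" fill="none" stroke="#008000"/>
  <polyline points="230.2650,45.1683 182.8377,25.0090 136.7935,12.9699 92.1325,9.0508 48.8547,13.2518" fill="none" stroke="#008000"/>
  <polyline points="102.4803,154.7683 129.8973,40.9735" fill="none" stroke="#008000"/>
  <polygon points="53.8262,43.5111 149.0020,43.5111 149.0020,96.4477 53.8262,96.4477" fill="none" stroke="#008000"/>
</svg>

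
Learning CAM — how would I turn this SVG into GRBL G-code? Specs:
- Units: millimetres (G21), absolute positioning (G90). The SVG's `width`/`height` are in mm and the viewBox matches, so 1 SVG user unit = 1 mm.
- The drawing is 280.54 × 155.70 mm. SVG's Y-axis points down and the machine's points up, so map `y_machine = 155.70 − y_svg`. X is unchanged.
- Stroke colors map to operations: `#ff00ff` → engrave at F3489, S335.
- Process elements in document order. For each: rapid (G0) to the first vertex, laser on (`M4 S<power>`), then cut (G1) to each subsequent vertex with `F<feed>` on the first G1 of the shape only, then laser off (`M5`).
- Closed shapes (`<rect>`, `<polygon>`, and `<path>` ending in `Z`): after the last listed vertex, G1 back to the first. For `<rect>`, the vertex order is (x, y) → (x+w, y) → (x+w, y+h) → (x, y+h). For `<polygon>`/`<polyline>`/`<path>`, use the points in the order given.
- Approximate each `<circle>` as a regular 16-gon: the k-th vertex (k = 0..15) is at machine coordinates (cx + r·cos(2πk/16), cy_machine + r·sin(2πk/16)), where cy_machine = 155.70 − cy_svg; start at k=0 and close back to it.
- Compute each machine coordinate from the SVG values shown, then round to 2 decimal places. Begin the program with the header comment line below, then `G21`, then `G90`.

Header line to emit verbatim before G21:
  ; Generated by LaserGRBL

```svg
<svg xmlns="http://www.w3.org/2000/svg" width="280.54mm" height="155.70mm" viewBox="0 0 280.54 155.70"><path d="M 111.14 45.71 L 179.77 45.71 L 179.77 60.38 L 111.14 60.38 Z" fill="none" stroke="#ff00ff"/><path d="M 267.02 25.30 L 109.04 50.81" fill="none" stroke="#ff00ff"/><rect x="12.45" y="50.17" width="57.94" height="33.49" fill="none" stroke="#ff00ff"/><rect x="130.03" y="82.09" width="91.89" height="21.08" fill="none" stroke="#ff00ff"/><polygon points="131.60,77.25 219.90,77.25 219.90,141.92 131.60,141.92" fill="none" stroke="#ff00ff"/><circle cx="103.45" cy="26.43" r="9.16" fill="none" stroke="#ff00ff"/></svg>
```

; Generated by LaserGRBL
G21
G90
G0 X111.14 Y109.99
M4 S335
G1 X179.77 Y109.99 F3489
G1 X179.77 Y95.32
G1 X111.14 Y95.32
G1 X111.14 Y109.99
M5
G0 X267.02 Y130.40
M4 S335
G1 X109.04 Y104.89 F3489
M5
G0 X12.45 Y105.53
M4 S335
G1 X70.39 Y105.53 F3489
G1 X70.39 Y72.04
G1 X12.45 Y72.04
G1 X12.45 Y105.53
M5
G0 X130.03 Y73.61
M4 S335
G1 X221.92 Y73.61 F3489
G1 X221.92 Y52.53
G1 X130.03 Y52.53
G1 X130.03 Y73.61
M5
G0 X131.60 Y78.45
M4 S335
G1 X219.90 Y78.45 F3489
G1 X219.90 Y13.78
G1 X131.60 Y13.78
G1 X131.60 Y78.45
M5
G0 X112.61 Y129.27
M4 S335
G1 X111.91 Y132.78 F3489
G1 X109.93 Y135.75
G1 X106.96 Y137.73
G1 X103.45 Y138.43
G1 X99.94 Y137.73
G1 X96.97 Y135.75
G1 X94.99 Y132.78
G1 X94.29 Y129.27
G1 X94.99 Y125.76
G1 X96.97 Y122.79
G1 X99.94 Y120.81
G1 X103.45 Y120.11
G1 X106.96 Y120.81
G1 X109.93 Y122.79
G1 X111.91 Y125.76
G1 X112.61 Y129.27
M5

1 u = 1 mm; y_m = 155.70 − y.

[1] `<path>` rectangle, #ff00ff→engrave S335 F3489: (111.14,109.99) → (179.77,109.99) → (179.77,95.32) → (111.14,95.32) → (111.14,109.99) (closed)

[2] `<path>` line segment, #ff00ff→engrave S335 F3489: (267.02,130.40) → (109.04,104.89)

[3] `<rect>` rectangle, #ff00ff→engrave S335 F3489: (12.45,105.53) → (70.39,105.53) → (70.39,72.04) → (12.45,72.04) → (12.45,105.53) (closed)

[4] `<rect>` rectangle, #ff00ff→engrave S335 F3489: (130.03,73.61) → (221.92,73.61) → (221.92,52.53) → (130.03,52.53) → (130.03,73.61) (closed)

[5] `<polygon>` rectangle, #ff00ff→engrave S335 F3489: (131.60,78.45) → (219.90,78.45) → (219.90,13.78) → (131.60,13.78) → (131.60,78.45) (closed)

[6] `<circle>` circle, #ff00ff→engrave S335 F3489: (112.61,129.27) → (111.91,132.78) → (109.93,135.75) → (106.96,137.73) → (103.45,138.43) → (99.94,137.73) → (96.97,135.75) → (94.99,132.78) → (94.29,129.27) → (94.99,125.76) → (96.97,122.79) → (99.94,120.81) → (103.45,120.11) → (106.96,120.81) → (109.93,122.79) → (111.91,125.76) → (112.61,129.27) (closed)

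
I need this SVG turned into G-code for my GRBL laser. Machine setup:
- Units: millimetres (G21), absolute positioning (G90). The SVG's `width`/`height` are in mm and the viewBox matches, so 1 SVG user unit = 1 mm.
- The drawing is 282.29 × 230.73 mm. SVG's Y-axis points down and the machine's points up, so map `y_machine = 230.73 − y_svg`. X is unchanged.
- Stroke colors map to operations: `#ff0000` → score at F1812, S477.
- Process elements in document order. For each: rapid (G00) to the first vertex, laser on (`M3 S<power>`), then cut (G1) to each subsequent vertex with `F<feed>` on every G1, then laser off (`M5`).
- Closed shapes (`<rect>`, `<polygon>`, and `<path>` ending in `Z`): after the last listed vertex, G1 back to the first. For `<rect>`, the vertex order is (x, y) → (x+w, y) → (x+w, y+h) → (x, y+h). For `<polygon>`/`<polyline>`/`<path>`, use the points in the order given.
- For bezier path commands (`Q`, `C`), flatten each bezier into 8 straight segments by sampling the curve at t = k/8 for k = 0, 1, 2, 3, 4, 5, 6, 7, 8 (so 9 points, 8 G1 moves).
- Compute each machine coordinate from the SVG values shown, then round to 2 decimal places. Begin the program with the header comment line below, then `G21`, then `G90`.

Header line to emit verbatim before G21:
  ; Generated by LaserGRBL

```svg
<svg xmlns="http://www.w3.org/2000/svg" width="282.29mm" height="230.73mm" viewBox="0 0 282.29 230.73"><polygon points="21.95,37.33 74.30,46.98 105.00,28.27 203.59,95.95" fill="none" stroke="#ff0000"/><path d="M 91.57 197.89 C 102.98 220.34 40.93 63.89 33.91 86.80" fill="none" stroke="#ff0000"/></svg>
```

; Generated by LaserGRBL
G21
G90
G00 X21.95 Y193.40
M3 S477
G1 X74.30 Y183.75 F1812
G1 X105.00 Y202.46 F1812
G1 X203.59 Y134.78 F1812
G1 X21.95 Y193.40 F1812
M5
G00 X91.57 Y32.84
M3 S477
G1 X92.66 Y32.11 F1812
G1 X88.36 Y43.95 F1812
G1 X80.19 Y64.16 F1812
G1 X69.65 Y88.56 F1812
G1 X58.25 Y112.93 F1812
G1 X47.49 Y133.08 F1812
G1 X38.87 Y144.81 F1812
G1 X33.91 Y143.93 F1812
M5

viewBox `0 0 282.29 230.73` with mm width/height → 1 unit = 1 mm. Flip: y_m = 230.73 − y_svg.

**Shape 1** — `<polygon>` closed polygon, stroke `#ff0000` → score (S477, F1812). Machine vertices: (21.95,193.40) → (74.30,183.75) → (105.00,202.46) → (203.59,134.78) → (21.95,193.40). Closed: final G1 returns to the first vertex.

**Shape 2** — `<path>` cubic bezier, stroke `#ff0000` → score (S477, F1812). Control points (SVG): P0=(91.57,197.89), P1=(102.98,220.34), P2=(40.93,63.89), P3=(33.91,86.80); sampled at t=k/8. Machine vertices: (91.57,32.84) → (92.66,32.11) → (88.36,43.95) → (80.19,64.16) → (69.65,88.56) → (58.25,112.93) → (47.49,133.08) → (38.87,144.81) → (33.91,143.93). Open path.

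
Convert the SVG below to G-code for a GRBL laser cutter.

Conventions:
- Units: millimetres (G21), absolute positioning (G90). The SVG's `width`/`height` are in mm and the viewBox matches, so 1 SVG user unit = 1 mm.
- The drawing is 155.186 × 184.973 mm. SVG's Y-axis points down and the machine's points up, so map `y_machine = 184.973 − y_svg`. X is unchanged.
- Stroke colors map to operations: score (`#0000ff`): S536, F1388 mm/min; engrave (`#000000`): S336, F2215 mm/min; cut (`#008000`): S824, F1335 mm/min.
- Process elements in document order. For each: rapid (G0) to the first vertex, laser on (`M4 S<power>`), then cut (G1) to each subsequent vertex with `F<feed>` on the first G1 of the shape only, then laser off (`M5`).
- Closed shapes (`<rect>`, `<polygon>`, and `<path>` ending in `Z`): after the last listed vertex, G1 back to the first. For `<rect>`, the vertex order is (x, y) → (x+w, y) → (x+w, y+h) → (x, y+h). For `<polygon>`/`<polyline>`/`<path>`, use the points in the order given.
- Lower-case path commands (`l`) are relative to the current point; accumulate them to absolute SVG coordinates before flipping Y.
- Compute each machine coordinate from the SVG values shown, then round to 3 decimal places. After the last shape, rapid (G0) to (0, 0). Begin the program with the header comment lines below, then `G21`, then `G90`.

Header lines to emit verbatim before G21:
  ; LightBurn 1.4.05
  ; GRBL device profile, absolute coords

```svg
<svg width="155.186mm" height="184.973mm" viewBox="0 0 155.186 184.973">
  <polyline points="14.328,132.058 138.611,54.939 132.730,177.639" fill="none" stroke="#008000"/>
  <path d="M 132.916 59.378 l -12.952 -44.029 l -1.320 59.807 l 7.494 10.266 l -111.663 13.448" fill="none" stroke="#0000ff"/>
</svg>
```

viewBox `0 0 155.186 184.973` with mm width/height → 1 unit = 1 mm. Flip: y_m = 184.973 − y_svg.

**Shape 1** — `<polyline>` open polyline, stroke `#008000` → cut (S824, F1335). Machine vertices: (14.328,52.915) → (138.611,130.034) → (132.730,7.334). Open path.

**Shape 2** — `<path>` open polyline, stroke `#0000ff` → score (S536, F1388). Machine vertices: (132.916,125.595) → (119.964,169.624) → (118.644,109.817) → (126.138,99.551) → (14.475,86.103). Open path.

; LightBurn 1.4.05
; GRBL device profile, absolute coords
G21
G90
G0 X14.328 Y52.915
M4 S824
G1 X138.611 Y130.034 F1335
G1 X132.730 Y7.334
M5
G0 X132.916 Y125.595
M4 S536
G1 X119.964 Y169.624 F1388
G1 X118.644 Y109.817
G1 X126.138 Y99.551
G1 X14.475 Y86.103
M5
G0 X0.000 Y0.000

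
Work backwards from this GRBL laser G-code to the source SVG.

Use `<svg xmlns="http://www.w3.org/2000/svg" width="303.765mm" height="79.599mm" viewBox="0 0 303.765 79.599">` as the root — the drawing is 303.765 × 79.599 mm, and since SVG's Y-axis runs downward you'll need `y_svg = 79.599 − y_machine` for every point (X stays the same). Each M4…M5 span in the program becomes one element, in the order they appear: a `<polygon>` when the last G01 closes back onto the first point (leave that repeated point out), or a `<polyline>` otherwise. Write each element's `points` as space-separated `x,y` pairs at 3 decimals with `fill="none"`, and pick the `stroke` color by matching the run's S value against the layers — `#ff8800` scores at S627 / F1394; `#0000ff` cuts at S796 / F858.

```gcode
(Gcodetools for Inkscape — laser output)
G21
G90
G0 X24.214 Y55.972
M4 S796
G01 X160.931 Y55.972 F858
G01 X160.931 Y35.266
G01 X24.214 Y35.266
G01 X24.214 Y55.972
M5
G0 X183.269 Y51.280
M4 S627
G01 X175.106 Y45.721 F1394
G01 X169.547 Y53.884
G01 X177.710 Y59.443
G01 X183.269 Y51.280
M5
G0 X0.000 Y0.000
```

y_svg = 79.599 − y_m.

[1] S796→`#0000ff` (cut); closed run; points: 24.214,23.627 160.931,23.627 160.931,44.333 24.214,44.333

[2] S627→`#ff8800` (score); closed run; points: 183.269,28.319 175.106,33.878 169.547,25.715 177.710,20.156

<svg xmlns="http://www.w3.org/2000/svg" width="303.765mm" height="79.599mm" viewBox="0 0 303.765 79.599">
  <polygon points="24.214,23.627 160.931,23.627 160.931,44.333 24.214,44.333" fill="none" stroke="#0000ff"/>
  <polygon points="183.269,28.319 175.106,33.878 169.547,25.715 177.710,20.156" fill="none" stroke="#ff8800"/>
</svg>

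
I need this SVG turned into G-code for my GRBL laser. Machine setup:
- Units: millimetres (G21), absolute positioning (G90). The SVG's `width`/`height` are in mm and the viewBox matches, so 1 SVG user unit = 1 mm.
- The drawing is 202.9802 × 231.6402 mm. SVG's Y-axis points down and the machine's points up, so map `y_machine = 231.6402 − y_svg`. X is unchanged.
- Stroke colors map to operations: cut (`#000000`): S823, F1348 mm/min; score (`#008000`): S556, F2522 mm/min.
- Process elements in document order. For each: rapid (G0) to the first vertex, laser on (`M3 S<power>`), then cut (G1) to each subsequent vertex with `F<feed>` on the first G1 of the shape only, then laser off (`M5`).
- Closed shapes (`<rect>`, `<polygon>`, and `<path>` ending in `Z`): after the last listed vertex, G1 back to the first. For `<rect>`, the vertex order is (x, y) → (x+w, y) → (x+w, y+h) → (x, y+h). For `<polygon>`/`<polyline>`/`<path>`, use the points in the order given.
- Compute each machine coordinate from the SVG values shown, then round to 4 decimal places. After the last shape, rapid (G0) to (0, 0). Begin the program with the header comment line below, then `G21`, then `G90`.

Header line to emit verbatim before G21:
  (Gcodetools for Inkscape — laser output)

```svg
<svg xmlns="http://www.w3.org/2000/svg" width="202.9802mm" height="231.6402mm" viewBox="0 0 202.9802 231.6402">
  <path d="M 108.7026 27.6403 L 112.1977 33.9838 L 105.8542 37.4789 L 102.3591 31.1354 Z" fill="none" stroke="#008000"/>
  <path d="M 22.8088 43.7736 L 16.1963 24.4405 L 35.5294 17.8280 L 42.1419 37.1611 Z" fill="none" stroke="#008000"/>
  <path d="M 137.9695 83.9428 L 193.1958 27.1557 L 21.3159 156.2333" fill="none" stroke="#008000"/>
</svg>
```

(Gcodetools for Inkscape — laser output)
G21
G90
G0 X108.7026 Y203.9999
M3 S556
G1 X112.1977 Y197.6564 F2522
G1 X105.8542 Y194.1613
G1 X102.3591 Y200.5048
G1 X108.7026 Y203.9999
M5
G0 X22.8088 Y187.8666
M3 S556
G1 X16.1963 Y207.1997 F2522
G1 X35.5294 Y213.8122
G1 X42.1419 Y194.4791
G1 X22.8088 Y187.8666
M5
G0 X137.9695 Y147.6974
M3 S556
G1 X193.1958 Y204.4845 F2522
G1 X21.3159 Y75.4069
M5
G0 X0.0000 Y0.0000

1 u = 1 mm; y_m = 231.6402 − y.

[1] `<path>` regular polygon, #008000→score S556 F2522: (108.7026,203.9999) → (112.1977,197.6564) → (105.8542,194.1613) → (102.3591,200.5048) → (108.7026,203.9999) (closed)

[2] `<path>` regular polygon, #008000→score S556 F2522: (22.8088,187.8666) → (16.1963,207.1997) → (35.5294,213.8122) → (42.1419,194.4791) → (22.8088,187.8666) (closed)

[3] `<path>` open polyline, #008000→score S556 F2522: (137.9695,147.6974) → (193.1958,204.4845) → (21.3159,75.4069)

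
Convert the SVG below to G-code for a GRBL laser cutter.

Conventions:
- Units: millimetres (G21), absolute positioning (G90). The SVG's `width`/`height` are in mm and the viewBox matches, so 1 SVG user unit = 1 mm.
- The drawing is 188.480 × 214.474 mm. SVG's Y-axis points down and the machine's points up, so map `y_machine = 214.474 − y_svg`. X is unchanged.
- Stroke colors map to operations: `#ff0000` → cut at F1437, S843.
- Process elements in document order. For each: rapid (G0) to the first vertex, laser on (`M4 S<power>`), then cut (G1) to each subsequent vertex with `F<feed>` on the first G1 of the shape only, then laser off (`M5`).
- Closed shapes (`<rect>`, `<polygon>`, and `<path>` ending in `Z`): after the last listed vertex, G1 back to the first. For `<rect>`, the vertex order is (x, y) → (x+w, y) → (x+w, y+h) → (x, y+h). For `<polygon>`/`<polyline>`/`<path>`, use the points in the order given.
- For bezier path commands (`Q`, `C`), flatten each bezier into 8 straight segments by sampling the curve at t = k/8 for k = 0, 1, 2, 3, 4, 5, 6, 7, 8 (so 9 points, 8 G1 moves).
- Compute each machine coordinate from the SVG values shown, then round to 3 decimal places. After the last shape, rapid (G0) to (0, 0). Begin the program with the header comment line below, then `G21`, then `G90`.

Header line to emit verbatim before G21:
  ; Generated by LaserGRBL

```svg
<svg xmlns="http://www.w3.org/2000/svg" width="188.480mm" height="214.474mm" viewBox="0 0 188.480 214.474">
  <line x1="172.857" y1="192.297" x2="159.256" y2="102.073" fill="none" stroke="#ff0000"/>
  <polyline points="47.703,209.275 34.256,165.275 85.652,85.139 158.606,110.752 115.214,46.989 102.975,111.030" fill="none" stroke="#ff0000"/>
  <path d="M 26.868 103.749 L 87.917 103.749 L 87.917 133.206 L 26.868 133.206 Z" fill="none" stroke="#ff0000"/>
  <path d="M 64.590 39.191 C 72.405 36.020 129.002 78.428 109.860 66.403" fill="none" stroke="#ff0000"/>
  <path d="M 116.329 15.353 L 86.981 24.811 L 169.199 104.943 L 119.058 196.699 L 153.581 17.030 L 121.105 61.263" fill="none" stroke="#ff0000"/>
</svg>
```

Since the viewBox matches the mm dimensions, user units are millimetres directly. The only transform is the Y-flip y_m = 214.474 − y_svg.

Shape 1 is a line segment drawn with `<line>`. Its stroke #ff0000 means cut at S843, F1437. After flipping Y the toolpath is (172.857,22.177) → (159.256,112.401).

Shape 2 is a open polyline drawn with `<polyline>`. Its stroke #ff0000 means cut at S843, F1437. After flipping Y the toolpath is (47.703,5.199) → (34.256,49.199) → (85.652,129.335) → (158.606,103.722) → (115.214,167.485) → (102.975,103.444).

Shape 3 is a rectangle drawn with `<path>`. Its stroke #ff0000 means cut at S843, F1437. After flipping Y the toolpath is (26.868,110.725) → (87.917,110.725) → (87.917,81.268) → (26.868,81.268) → (26.868,110.725), returning to the start.

Shape 4 is a cubic bezier drawn with `<path>`. Its stroke #ff0000 means cut at S843, F1437. After flipping Y the toolpath is (64.590,175.283) → (69.564,174.531) → (77.652,170.678) → (87.395,164.896) → (97.334,158.357) → (106.009,152.233) → (111.961,147.696) → (113.731,145.918) → (109.860,148.071).

Shape 5 is a open polyline drawn with `<path>`. Its stroke #ff0000 means cut at S843, F1437. After flipping Y the toolpath is (116.329,199.121) → (86.981,189.663) → (169.199,109.531) → (119.058,17.775) → (153.581,197.444) → (121.105,153.211).

; Generated by LaserGRBL
G21
G90
G0 X172.857 Y22.177
M4 S843
G1 X159.256 Y112.401 F1437
M5
G0 X47.703 Y5.199
M4 S843
G1 X34.256 Y49.199 F1437
G1 X85.652 Y129.335
G1 X158.606 Y103.722
G1 X115.214 Y167.485
G1 X102.975 Y103.444
M5
G0 X26.868 Y110.725
M4 S843
G1 X87.917 Y110.725 F1437
G1 X87.917 Y81.268
G1 X26.868 Y81.268
G1 X26.868 Y110.725
M5
G0 X64.590 Y175.283
M4 S843
G1 X69.564 Y174.531 F1437
G1 X77.652 Y170.678
G1 X87.395 Y164.896
G1 X97.334 Y158.357
G1 X106.009 Y152.233
G1 X111.961 Y147.696
G1 X113.731 Y145.918
G1 X109.860 Y148.071
M5
G0 X116.329 Y199.121
M4 S843
G1 X86.981 Y189.663 F1437
G1 X169.199 Y109.531
G1 X119.058 Y17.775
G1 X153.581 Y197.444
G1 X121.105 Y153.211
M5
G0 X0.000 Y0.000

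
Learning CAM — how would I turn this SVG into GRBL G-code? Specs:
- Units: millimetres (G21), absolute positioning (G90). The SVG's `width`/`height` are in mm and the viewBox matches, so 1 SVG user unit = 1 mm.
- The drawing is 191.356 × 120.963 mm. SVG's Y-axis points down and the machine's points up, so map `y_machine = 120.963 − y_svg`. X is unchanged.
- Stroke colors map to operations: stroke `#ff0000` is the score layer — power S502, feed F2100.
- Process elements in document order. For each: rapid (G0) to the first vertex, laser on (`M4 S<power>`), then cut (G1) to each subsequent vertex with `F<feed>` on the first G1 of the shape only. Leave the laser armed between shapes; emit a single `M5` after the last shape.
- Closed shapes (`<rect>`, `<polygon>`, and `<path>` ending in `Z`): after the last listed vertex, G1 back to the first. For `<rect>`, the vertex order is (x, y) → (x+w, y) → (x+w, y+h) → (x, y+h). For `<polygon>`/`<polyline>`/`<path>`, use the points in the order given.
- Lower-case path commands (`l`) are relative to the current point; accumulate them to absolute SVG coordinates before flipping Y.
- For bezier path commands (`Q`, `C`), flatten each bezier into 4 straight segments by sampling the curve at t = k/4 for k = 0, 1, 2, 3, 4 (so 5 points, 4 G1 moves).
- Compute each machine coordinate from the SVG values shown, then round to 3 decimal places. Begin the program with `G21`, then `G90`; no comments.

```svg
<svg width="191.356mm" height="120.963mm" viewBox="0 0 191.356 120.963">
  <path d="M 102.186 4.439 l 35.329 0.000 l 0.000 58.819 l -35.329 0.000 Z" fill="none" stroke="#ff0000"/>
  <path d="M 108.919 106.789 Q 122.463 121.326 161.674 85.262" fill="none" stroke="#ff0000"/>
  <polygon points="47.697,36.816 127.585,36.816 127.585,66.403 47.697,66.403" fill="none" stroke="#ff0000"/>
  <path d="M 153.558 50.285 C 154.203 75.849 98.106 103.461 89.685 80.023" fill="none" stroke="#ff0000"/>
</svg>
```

G21
G90
G0 X102.186 Y116.524
M4 S502
G1 X137.515 Y116.524 F2100
G1 X137.515 Y57.705
G1 X102.186 Y57.705
G1 X102.186 Y116.524
G0 X108.919 Y14.174
M4 S502
G1 X117.295 Y10.068 F2100
G1 X128.880 Y12.287
G1 X143.673 Y20.832
G1 X161.674 Y35.701
G0 X47.697 Y84.147
M4 S502
G1 X127.585 Y84.147 F2100
G1 X127.585 Y54.560
G1 X47.697 Y54.560
G1 X47.697 Y84.147
G0 X153.558 Y70.678
M4 S502
G1 X145.034 Y51.951 F2100
G1 X125.021 Y37.433
G1 X103.308 Y32.104
G1 X89.685 Y40.940
M5

1 u = 1 mm; y_m = 120.963 − y.

[1] `<path>` rectangle, #ff0000→score S502 F2100: (102.186,116.524) → (137.515,116.524) → (137.515,57.705) → (102.186,57.705) → (102.186,116.524) (closed)

[2] `<path>` quadratic bezier, #ff0000→score S502 F2100: (108.919,14.174) → (117.295,10.068) → (128.880,12.287) → (143.673,20.832) → (161.674,35.701)

[3] `<polygon>` rectangle, #ff0000→score S502 F2100: (47.697,84.147) → (127.585,84.147) → (127.585,54.560) → (47.697,54.560) → (47.697,84.147) (closed)

[4] `<path>` cubic bezier, #ff0000→score S502 F2100: (153.558,70.678) → (145.034,51.951) → (125.021,37.433) → (103.308,32.104) → (89.685,40.940)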